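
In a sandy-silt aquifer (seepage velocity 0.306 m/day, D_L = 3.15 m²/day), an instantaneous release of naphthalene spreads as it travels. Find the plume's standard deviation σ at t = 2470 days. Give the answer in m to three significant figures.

125 m

Dispersive spreading gives a Gaussian with σ² = 2Dt; advection only shifts the center.
σ = √(2 × 3.15 × 2470) = 125 m.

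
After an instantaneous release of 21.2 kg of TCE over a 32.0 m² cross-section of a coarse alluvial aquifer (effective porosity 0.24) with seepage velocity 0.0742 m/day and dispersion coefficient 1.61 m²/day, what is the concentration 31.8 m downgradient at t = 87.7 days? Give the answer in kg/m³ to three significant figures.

For an instantaneous plane source, C(x,t) = M/(n_e·A·√(4πDt)) · exp(−(x−vt)²/(4Dt)), with n_e·A the pore (flow) area.
Plume center vt = 0.0742 × 87.7 = 6.50734 m, so the well at 31.8 m is 25.29266 m downgradient of the peak.
√(4πDt) = 42.12 m, giving peak height M/(n_e·A·√(4πDt)) = 21.2/(0.24 × 32.0 × 42.12) = 0.06554 kg/m³.
(x−vt)²/(4Dt) = (25.29266)²/(4 × 1.61 × 87.7) = 1.133; exp(−1.133) = 0.3221.
C = 0.06554 × 0.3221 = 0.0211 kg/m³.

0.0211 kg/m³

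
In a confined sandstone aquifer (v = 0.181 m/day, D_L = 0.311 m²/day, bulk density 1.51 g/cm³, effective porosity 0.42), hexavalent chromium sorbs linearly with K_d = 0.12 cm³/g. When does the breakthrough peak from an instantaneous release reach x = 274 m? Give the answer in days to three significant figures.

2150 days

Retardation factor R = 1 + ρ_b·K_d/n = 1 + 1.51 × 0.12/0.42 = 1.431.
Sorption retards both mechanisms: v_R = v/R = 0.1265 m/day, D_R = D/R = 0.2173 m²/day.
Peak time from v_R²t² + 2D_R t − x² = 0: t = (√(D_R² + v_R²x²) − D_R)/v_R².
√(D_R² + v_R²x²) = √(0.2173² + 0.1265² × 274²) = 34.66; v_R² = 0.01600.
t = (34.66 − 0.2173)/0.01600 = 2150 days.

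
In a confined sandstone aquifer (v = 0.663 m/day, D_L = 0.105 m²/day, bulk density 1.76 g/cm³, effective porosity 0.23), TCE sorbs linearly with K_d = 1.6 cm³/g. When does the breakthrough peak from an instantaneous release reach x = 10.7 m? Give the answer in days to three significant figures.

211 days

Retardation factor R = 1 + ρ_b·K_d/n = 1 + 1.76 × 1.6/0.23 = 13.24.
Sorption retards both mechanisms: v_R = v/R = 0.05008 m/day, D_R = D/R = 0.007931 m²/day.
Peak time from v_R²t² + 2D_R t − x² = 0: t = (√(D_R² + v_R²x²) − D_R)/v_R².
√(D_R² + v_R²x²) = √(0.007931² + 0.05008² × 10.7²) = 0.5359; v_R² = 0.002508.
t = (0.5359 − 0.007931)/0.002508 = 211 days.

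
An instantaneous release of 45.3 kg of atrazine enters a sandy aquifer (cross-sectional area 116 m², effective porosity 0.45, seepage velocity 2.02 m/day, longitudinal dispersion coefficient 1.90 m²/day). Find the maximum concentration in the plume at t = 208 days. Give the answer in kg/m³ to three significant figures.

The peak of an instantaneous 1D plume sits at x = vt; there the Gaussian factor is 1 and C_max = M/(n_e·A·√(4πDt)), where n_e·A is the pore area the mass is dissolved in.
√(4πDt) = √(4π × 1.90 × 208) = 70.47 m, so C_max = 45.3/(0.45 × 116 × 70.47) = 0.0123 kg/m³.

0.0123 kg/m³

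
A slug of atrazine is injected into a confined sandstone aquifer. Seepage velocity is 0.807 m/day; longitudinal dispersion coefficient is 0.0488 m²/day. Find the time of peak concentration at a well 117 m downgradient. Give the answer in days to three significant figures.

145 days

For the 1D instantaneous-source solution, setting ∂C/∂t = 0 at fixed x gives v²t² + 2Dt − x² = 0, so t = (√(D² + v²x²) − D)/v².
√(D² + v²x²) = √(0.0488² + 0.807² × 117²) = 94.42; v² = 0.651249.
t = (94.42 − 0.0488)/0.651249 = 145 days (vs. the pure-advection estimate x/v = 145 d).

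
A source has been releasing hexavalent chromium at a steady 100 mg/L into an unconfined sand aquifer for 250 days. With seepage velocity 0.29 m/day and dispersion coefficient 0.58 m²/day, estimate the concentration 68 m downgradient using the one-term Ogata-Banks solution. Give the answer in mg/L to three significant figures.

60.4 mg/L

For a continuous step input, C/C₀ ≈ ½·erfc((x−vt)/(2√(Dt))).
vt = 0.29 × 250 = 72.5 m and 2√(Dt) = 2√(0.58 × 250) = 24.08 m.
Argument (x−vt)/(2√(Dt)) = (68 − 72.5)/24.08 = -0.1869; ½·erfc(-0.1869) = 0.6042.
C = 100 × 0.6042 = 60.4 mg/L.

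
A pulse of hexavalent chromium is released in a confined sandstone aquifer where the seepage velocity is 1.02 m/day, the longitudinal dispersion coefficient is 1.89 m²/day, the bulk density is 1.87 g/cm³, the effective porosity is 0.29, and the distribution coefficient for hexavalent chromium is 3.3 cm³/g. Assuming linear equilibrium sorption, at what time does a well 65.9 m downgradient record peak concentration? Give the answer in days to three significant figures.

1400 days

Retardation factor R = 1 + ρ_b·K_d/n = 1 + 1.87 × 3.3/0.29 = 22.28.
Sorption retards both mechanisms: v_R = v/R = 0.04578 m/day, D_R = D/R = 0.08483 m²/day.
Peak time from v_R²t² + 2D_R t − x² = 0: t = (√(D_R² + v_R²x²) − D_R)/v_R².
√(D_R² + v_R²x²) = √(0.08483² + 0.04578² × 65.9²) = 3.018; v_R² = 0.002096.
t = (3.018 − 0.08483)/0.002096 = 1400 days.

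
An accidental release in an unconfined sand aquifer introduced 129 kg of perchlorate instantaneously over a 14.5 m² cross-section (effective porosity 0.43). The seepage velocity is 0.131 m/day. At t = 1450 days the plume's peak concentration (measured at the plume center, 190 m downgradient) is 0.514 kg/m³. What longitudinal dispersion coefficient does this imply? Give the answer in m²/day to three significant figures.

0.0889 m²/day

At the plume center C_max = M/(n_e·A·√(4πDt)), so D = M²/(4πt·(n_e·A·C_max)²).
n_e·A·C_max = 0.43 × 14.5 × 0.514 = 3.205 kg/m.
D = 129²/(4π × 1450 × 3.205²) = 0.0889 m²/day.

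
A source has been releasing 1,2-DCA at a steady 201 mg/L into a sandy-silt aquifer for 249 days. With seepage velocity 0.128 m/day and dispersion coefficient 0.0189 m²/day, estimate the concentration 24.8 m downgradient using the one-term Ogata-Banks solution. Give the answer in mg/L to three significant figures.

For a continuous step input, C/C₀ ≈ ½·erfc((x−vt)/(2√(Dt))).
vt = 0.128 × 249 = 31.872 m and 2√(Dt) = 2√(0.0189 × 249) = 4.339 m.
Argument (x−vt)/(2√(Dt)) = (24.8 − 31.872)/4.339 = -1.630; ½·erfc(-1.630) = 0.9894.
C = 201 × 0.9894 = 199 mg/L.

199 mg/L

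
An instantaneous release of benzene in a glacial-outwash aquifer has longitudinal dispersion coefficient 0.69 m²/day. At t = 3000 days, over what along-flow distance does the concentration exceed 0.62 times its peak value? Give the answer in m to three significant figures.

The plume is Gaussian with σ = √(2Dt) = √(2 × 0.69 × 3000) = 64.34 m.
C/C_peak = exp(−Δx²/(2σ²)) = 0.62 ⇒ Δx = σ·√(−2 ln 0.62) = 64.34 × 0.9778 = 62.91 m.
Width = 2Δx = 126 m.

126 m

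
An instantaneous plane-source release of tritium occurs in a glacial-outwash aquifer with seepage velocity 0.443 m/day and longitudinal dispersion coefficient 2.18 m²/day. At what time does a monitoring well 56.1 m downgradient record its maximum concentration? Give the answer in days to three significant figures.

For the 1D instantaneous-source solution, setting ∂C/∂t = 0 at fixed x gives v²t² + 2Dt − x² = 0, so t = (√(D² + v²x²) − D)/v².
√(D² + v²x²) = √(2.18² + 0.443² × 56.1²) = 24.95; v² = 0.196249.
t = (24.95 − 2.18)/0.196249 = 116 days (vs. the pure-advection estimate x/v = 127 d).

116 days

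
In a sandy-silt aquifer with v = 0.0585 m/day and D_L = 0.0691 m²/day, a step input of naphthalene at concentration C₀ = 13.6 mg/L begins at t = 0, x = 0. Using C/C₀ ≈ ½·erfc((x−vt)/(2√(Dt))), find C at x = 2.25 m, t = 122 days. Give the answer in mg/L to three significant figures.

12.0 mg/L

For a continuous step input, C/C₀ ≈ ½·erfc((x−vt)/(2√(Dt))).
vt = 0.0585 × 122 = 7.137 m and 2√(Dt) = 2√(0.0691 × 122) = 5.807 m.
Argument (x−vt)/(2√(Dt)) = (2.25 − 7.137)/5.807 = -0.8416; ½·erfc(-0.8416) = 0.8830.
C = 13.6 × 0.8830 = 12.0 mg/L.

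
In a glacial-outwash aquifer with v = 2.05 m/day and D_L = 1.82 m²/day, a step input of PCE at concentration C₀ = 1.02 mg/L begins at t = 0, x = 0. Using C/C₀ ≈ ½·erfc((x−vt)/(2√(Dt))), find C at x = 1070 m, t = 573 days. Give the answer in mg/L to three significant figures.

1.01 mg/L

For a continuous step input, C/C₀ ≈ ½·erfc((x−vt)/(2√(Dt))).
vt = 2.05 × 573 = 1174.65 m and 2√(Dt) = 2√(1.82 × 573) = 64.59 m.
Argument (x−vt)/(2√(Dt)) = (1070 − 1174.65)/64.59 = -1.620; ½·erfc(-1.620) = 0.9890.
C = 1.02 × 0.9890 = 1.01 mg/L.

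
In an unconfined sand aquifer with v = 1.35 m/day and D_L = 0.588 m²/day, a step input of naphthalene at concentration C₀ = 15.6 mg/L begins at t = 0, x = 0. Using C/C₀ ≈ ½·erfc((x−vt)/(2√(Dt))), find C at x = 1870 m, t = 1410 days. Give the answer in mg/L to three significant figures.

For a continuous step input, C/C₀ ≈ ½·erfc((x−vt)/(2√(Dt))).
vt = 1.35 × 1410 = 1903.5 m and 2√(Dt) = 2√(0.588 × 1410) = 57.59 m.
Argument (x−vt)/(2√(Dt)) = (1870 − 1903.5)/57.59 = -0.5817; ½·erfc(-0.5817) = 0.7946.
C = 15.6 × 0.7946 = 12.4 mg/L.

12.4 mg/L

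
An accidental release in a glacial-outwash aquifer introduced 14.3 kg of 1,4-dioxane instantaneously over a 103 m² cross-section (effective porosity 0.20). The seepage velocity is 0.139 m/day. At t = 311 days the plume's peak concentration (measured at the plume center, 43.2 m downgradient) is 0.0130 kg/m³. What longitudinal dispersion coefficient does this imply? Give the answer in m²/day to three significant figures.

0.730 m²/day

At the plume center C_max = M/(n_e·A·√(4πDt)), so D = M²/(4πt·(n_e·A·C_max)²).
n_e·A·C_max = 0.20 × 103 × 0.0130 = 0.2678 kg/m.
D = 14.3²/(4π × 311 × 0.2678²) = 0.730 m²/day.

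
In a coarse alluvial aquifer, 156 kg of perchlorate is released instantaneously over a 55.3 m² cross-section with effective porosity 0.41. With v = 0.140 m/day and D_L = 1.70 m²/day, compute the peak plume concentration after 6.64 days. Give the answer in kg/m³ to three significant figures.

0.578 kg/m³

The peak of an instantaneous 1D plume sits at x = vt; there the Gaussian factor is 1 and C_max = M/(n_e·A·√(4πDt)), where n_e·A is the pore area the mass is dissolved in.
√(4πDt) = √(4π × 1.70 × 6.64) = 11.91 m, so C_max = 156/(0.41 × 55.3 × 11.91) = 0.578 kg/m³.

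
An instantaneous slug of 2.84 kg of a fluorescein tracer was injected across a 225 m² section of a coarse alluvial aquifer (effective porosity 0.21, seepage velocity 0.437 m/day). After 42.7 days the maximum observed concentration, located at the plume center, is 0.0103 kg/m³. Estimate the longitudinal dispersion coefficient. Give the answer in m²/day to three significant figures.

0.0635 m²/day

At the plume center C_max = M/(n_e·A·√(4πDt)), so D = M²/(4πt·(n_e·A·C_max)²).
n_e·A·C_max = 0.21 × 225 × 0.0103 = 0.4867 kg/m.
D = 2.84²/(4π × 42.7 × 0.4867²) = 0.0635 m²/day.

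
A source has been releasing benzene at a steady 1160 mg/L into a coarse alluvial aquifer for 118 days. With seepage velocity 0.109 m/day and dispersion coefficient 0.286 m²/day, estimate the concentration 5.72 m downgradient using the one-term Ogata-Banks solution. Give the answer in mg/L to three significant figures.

For a continuous step input, C/C₀ ≈ ½·erfc((x−vt)/(2√(Dt))).
vt = 0.109 × 118 = 12.862 m and 2√(Dt) = 2√(0.286 × 118) = 11.62 m.
Argument (x−vt)/(2√(Dt)) = (5.72 − 12.862)/11.62 = -0.6146; ½·erfc(-0.6146) = 0.8076.
C = 1160 × 0.8076 = 937 mg/L.

937 mg/L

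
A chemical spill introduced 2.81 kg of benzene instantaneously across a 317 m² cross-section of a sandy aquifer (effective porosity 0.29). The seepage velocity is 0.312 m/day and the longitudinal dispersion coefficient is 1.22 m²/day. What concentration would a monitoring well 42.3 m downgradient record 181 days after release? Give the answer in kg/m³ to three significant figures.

For an instantaneous plane source, C(x,t) = M/(n_e·A·√(4πDt)) · exp(−(x−vt)²/(4Dt)), with n_e·A the pore (flow) area.
Plume center vt = 0.312 × 181 = 56.472 m, so the well at 42.3 m is 14.172 m upgradient of the peak.
√(4πDt) = 52.68 m, giving peak height M/(n_e·A·√(4πDt)) = 2.81/(0.29 × 317 × 52.68) = 0.0005802 kg/m³.
(x−vt)²/(4Dt) = (-14.172)²/(4 × 1.22 × 181) = 0.2274; exp(−0.2274) = 0.7966.
C = 0.0005802 × 0.7966 = 0.000462 kg/m³.

0.000462 kg/m³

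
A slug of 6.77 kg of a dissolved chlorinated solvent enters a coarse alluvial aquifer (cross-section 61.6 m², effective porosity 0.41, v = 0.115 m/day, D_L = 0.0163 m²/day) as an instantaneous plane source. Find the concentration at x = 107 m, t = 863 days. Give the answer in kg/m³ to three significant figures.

0.00692 kg/m³

For an instantaneous plane source, C(x,t) = M/(n_e·A·√(4πDt)) · exp(−(x−vt)²/(4Dt)), with n_e·A the pore (flow) area.
Plume center vt = 0.115 × 863 = 99.245 m, so the well at 107 m is 7.755 m downgradient of the peak.
√(4πDt) = 13.30 m, giving peak height M/(n_e·A·√(4πDt)) = 6.77/(0.41 × 61.6 × 13.30) = 0.02015 kg/m³.
(x−vt)²/(4Dt) = (7.755)²/(4 × 0.0163 × 863) = 1.069; exp(−1.069) = 0.3434.
C = 0.02015 × 0.3434 = 0.00692 kg/m³.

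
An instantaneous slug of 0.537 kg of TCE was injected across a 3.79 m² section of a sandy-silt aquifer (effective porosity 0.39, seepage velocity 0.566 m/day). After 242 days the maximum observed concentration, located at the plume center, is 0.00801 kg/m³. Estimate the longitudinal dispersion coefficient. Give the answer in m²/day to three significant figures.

0.676 m²/day

At the plume center C_max = M/(n_e·A·√(4πDt)), so D = M²/(4πt·(n_e·A·C_max)²).
n_e·A·C_max = 0.39 × 3.79 × 0.00801 = 0.01184 kg/m.
D = 0.537²/(4π × 242 × 0.01184²) = 0.676 m²/day.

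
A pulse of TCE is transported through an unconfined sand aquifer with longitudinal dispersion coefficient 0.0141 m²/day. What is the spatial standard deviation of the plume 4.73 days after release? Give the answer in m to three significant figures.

Dispersive spreading gives a Gaussian with σ² = 2Dt; advection only shifts the center.
σ = √(2 × 0.0141 × 4.73) = 0.365 m.

0.365 m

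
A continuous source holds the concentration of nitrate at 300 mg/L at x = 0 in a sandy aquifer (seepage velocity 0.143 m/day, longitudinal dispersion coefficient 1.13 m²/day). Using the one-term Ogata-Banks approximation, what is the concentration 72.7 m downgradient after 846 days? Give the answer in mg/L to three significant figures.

For a continuous step input, C/C₀ ≈ ½·erfc((x−vt)/(2√(Dt))).
vt = 0.143 × 846 = 120.978 m and 2√(Dt) = 2√(1.13 × 846) = 61.84 m.
Argument (x−vt)/(2√(Dt)) = (72.7 − 120.978)/61.84 = -0.7807; ½·erfc(-0.7807) = 0.8652.
C = 300 × 0.8652 = 260 mg/L.

260 mg/L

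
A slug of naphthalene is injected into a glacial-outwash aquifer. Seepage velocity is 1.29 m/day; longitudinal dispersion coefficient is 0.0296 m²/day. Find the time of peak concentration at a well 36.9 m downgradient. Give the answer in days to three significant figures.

For the 1D instantaneous-source solution, setting ∂C/∂t = 0 at fixed x gives v²t² + 2Dt − x² = 0, so t = (√(D² + v²x²) − D)/v².
√(D² + v²x²) = √(0.0296² + 1.29² × 36.9²) = 47.60; v² = 1.6641.
t = (47.60 − 0.0296)/1.6641 = 28.6 days (vs. the pure-advection estimate x/v = 28.6 d).

28.6 days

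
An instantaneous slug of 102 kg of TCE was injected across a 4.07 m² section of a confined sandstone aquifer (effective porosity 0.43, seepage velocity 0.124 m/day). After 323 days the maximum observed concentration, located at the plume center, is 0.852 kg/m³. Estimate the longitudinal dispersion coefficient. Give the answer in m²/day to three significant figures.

At the plume center C_max = M/(n_e·A·√(4πDt)), so D = M²/(4πt·(n_e·A·C_max)²).
n_e·A·C_max = 0.43 × 4.07 × 0.852 = 1.491 kg/m.
D = 102²/(4π × 323 × 1.491²) = 1.15 m²/day.

1.15 m²/day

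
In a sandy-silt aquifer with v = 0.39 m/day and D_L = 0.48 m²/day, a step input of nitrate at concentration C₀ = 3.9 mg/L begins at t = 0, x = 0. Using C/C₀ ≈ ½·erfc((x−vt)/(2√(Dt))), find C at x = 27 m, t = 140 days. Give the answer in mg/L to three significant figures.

3.87 mg/L

For a continuous step input, C/C₀ ≈ ½·erfc((x−vt)/(2√(Dt))).
vt = 0.39 × 140 = 54.6 m and 2√(Dt) = 2√(0.48 × 140) = 16.40 m.
Argument (x−vt)/(2√(Dt)) = (27 − 54.6)/16.40 = -1.683; ½·erfc(-1.683) = 0.9913.
C = 3.9 × 0.9913 = 3.87 mg/L.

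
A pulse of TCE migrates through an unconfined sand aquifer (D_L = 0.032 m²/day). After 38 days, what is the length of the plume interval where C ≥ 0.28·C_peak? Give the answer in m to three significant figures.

The plume is Gaussian with σ = √(2Dt) = √(2 × 0.032 × 38) = 1.559 m.
C/C_peak = exp(−Δx²/(2σ²)) = 0.28 ⇒ Δx = σ·√(−2 ln 0.28) = 1.559 × 1.596 = 2.488 m.
Width = 2Δx = 4.98 m.

4.98 m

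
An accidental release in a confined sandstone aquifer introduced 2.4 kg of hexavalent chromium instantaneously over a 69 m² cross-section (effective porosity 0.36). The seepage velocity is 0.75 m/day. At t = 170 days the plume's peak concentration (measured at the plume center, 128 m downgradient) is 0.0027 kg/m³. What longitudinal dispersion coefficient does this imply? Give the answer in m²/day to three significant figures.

At the plume center C_max = M/(n_e·A·√(4πDt)), so D = M²/(4πt·(n_e·A·C_max)²).
n_e·A·C_max = 0.36 × 69 × 0.0027 = 0.06707 kg/m.
D = 2.4²/(4π × 170 × 0.06707²) = 0.599 m²/day.

0.599 m²/day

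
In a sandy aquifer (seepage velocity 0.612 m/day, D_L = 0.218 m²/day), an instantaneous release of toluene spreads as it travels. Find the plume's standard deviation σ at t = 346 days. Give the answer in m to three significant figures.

12.3 m

Dispersive spreading gives a Gaussian with σ² = 2Dt; advection only shifts the center.
σ = √(2 × 0.218 × 346) = 12.3 m.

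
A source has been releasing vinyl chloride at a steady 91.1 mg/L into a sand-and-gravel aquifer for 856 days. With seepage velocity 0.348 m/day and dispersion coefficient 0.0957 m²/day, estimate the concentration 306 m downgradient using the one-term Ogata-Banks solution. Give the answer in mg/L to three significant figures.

24.0 mg/L

For a continuous step input, C/C₀ ≈ ½·erfc((x−vt)/(2√(Dt))).
vt = 0.348 × 856 = 297.888 m and 2√(Dt) = 2√(0.0957 × 856) = 18.10 m.
Argument (x−vt)/(2√(Dt)) = (306 − 297.888)/18.10 = 0.4482; ½·erfc(0.4482) = 0.2631.
C = 91.1 × 0.2631 = 24.0 mg/L.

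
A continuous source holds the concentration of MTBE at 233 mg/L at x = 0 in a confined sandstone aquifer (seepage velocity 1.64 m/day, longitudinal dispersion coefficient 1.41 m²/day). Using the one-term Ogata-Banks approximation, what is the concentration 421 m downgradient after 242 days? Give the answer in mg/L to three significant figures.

For a continuous step input, C/C₀ ≈ ½·erfc((x−vt)/(2√(Dt))).
vt = 1.64 × 242 = 396.88 m and 2√(Dt) = 2√(1.41 × 242) = 36.94 m.
Argument (x−vt)/(2√(Dt)) = (421 − 396.88)/36.94 = 0.6530; ½·erfc(0.6530) = 0.1779.
C = 233 × 0.1779 = 41.5 mg/L.

41.5 mg/L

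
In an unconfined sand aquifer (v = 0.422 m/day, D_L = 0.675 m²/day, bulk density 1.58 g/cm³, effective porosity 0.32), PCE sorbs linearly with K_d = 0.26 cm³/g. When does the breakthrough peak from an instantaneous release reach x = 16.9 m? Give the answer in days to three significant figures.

83.2 days

Retardation factor R = 1 + ρ_b·K_d/n = 1 + 1.58 × 0.26/0.32 = 2.284.
Sorption retards both mechanisms: v_R = v/R = 0.1848 m/day, D_R = D/R = 0.2955 m²/day.
Peak time from v_R²t² + 2D_R t − x² = 0: t = (√(D_R² + v_R²x²) − D_R)/v_R².
√(D_R² + v_R²x²) = √(0.2955² + 0.1848² × 16.9²) = 3.137; v_R² = 0.03415.
t = (3.137 − 0.2955)/0.03415 = 83.2 days.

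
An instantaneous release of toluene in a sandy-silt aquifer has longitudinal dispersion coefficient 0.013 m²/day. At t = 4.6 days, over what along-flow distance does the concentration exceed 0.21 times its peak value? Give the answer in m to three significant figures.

1.22 m

The plume is Gaussian with σ = √(2Dt) = √(2 × 0.013 × 4.6) = 0.3458 m.
C/C_peak = exp(−Δx²/(2σ²)) = 0.21 ⇒ Δx = σ·√(−2 ln 0.21) = 0.3458 × 1.767 = 0.6110 m.
Width = 2Δx = 1.22 m.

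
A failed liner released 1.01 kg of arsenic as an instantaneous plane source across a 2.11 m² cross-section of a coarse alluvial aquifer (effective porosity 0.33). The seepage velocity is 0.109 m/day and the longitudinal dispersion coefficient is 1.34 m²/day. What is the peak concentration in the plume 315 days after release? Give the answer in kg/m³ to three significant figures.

0.0199 kg/m³

The peak of an instantaneous 1D plume sits at x = vt; there the Gaussian factor is 1 and C_max = M/(n_e·A·√(4πDt)), where n_e·A is the pore area the mass is dissolved in.
√(4πDt) = √(4π × 1.34 × 315) = 72.83 m, so C_max = 1.01/(0.33 × 2.11 × 72.83) = 0.0199 kg/m³.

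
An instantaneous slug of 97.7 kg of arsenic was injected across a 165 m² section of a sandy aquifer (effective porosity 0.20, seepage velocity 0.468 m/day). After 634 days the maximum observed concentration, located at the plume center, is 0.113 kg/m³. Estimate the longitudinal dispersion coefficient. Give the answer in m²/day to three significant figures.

At the plume center C_max = M/(n_e·A·√(4πDt)), so D = M²/(4πt·(n_e·A·C_max)²).
n_e·A·C_max = 0.20 × 165 × 0.113 = 3.729 kg/m.
D = 97.7²/(4π × 634 × 3.729²) = 0.0862 m²/day.

0.0862 m²/day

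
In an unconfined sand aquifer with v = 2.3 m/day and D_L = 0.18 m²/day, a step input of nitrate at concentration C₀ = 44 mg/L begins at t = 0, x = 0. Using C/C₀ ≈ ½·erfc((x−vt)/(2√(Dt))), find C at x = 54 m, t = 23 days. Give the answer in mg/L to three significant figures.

For a continuous step input, C/C₀ ≈ ½·erfc((x−vt)/(2√(Dt))).
vt = 2.3 × 23 = 52.9 m and 2√(Dt) = 2√(0.18 × 23) = 4.069 m.
Argument (x−vt)/(2√(Dt)) = (54 − 52.9)/4.069 = 0.2703; ½·erfc(0.2703) = 0.3511.
C = 44 × 0.3511 = 15.4 mg/L.

15.4 mg/L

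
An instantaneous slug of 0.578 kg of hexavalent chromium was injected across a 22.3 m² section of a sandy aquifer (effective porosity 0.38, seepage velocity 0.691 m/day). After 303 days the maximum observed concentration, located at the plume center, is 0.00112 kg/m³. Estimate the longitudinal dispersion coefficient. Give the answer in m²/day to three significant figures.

0.974 m²/day

At the plume center C_max = M/(n_e·A·√(4πDt)), so D = M²/(4πt·(n_e·A·C_max)²).
n_e·A·C_max = 0.38 × 22.3 × 0.00112 = 0.009491 kg/m.
D = 0.578²/(4π × 303 × 0.009491²) = 0.974 m²/day.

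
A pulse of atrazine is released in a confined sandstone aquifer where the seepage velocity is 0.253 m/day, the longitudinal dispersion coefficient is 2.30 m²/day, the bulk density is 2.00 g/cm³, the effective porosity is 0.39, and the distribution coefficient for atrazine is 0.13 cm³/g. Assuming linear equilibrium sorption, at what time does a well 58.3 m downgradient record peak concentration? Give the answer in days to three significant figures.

Retardation factor R = 1 + ρ_b·K_d/n = 1 + 2.00 × 0.13/0.39 = 1.667.
Sorption retards both mechanisms: v_R = v/R = 0.1518 m/day, D_R = D/R = 1.380 m²/day.
Peak time from v_R²t² + 2D_R t − x² = 0: t = (√(D_R² + v_R²x²) − D_R)/v_R².
√(D_R² + v_R²x²) = √(1.380² + 0.1518² × 58.3²) = 8.957; v_R² = 0.02304.
t = (8.957 − 1.380)/0.02304 = 329 days.

329 days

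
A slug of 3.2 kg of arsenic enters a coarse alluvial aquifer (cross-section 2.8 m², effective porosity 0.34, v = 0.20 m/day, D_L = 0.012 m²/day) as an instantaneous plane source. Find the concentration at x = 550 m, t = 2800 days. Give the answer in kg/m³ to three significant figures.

For an instantaneous plane source, C(x,t) = M/(n_e·A·√(4πDt)) · exp(−(x−vt)²/(4Dt)), with n_e·A the pore (flow) area.
Plume center vt = 0.20 × 2800 = 560 m, so the well at 550 m is 10 m upgradient of the peak.
√(4πDt) = 20.55 m, giving peak height M/(n_e·A·√(4πDt)) = 3.2/(0.34 × 2.8 × 20.55) = 0.1636 kg/m³.
(x−vt)²/(4Dt) = (-10)²/(4 × 0.012 × 2800) = 0.7440; exp(−0.7440) = 0.4752.
C = 0.1636 × 0.4752 = 0.0777 kg/m³.

0.0777 kg/m³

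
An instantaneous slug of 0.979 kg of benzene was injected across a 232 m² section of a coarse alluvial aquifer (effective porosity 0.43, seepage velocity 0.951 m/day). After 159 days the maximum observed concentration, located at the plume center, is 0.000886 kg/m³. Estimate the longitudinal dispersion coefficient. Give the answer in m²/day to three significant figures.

0.0614 m²/day

At the plume center C_max = M/(n_e·A·√(4πDt)), so D = M²/(4πt·(n_e·A·C_max)²).
n_e·A·C_max = 0.43 × 232 × 0.000886 = 0.08839 kg/m.
D = 0.979²/(4π × 159 × 0.08839²) = 0.0614 m²/day.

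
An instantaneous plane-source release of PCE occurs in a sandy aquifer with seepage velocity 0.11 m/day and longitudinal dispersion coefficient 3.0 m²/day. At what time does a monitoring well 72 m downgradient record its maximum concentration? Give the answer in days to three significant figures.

For the 1D instantaneous-source solution, setting ∂C/∂t = 0 at fixed x gives v²t² + 2Dt − x² = 0, so t = (√(D² + v²x²) − D)/v².
√(D² + v²x²) = √(3.0² + 0.11² × 72²) = 8.469; v² = 0.0121.
t = (8.469 − 3.0)/0.0121 = 452 days (vs. the pure-advection estimate x/v = 655 d).

452 days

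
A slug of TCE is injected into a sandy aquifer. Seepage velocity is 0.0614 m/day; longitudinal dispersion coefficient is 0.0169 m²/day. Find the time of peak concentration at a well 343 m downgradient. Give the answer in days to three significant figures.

For the 1D instantaneous-source solution, setting ∂C/∂t = 0 at fixed x gives v²t² + 2Dt − x² = 0, so t = (√(D² + v²x²) − D)/v².
√(D² + v²x²) = √(0.0169² + 0.0614² × 343²) = 21.06; v² = 0.00376996.
t = (21.06 − 0.0169)/0.00376996 = 5580 days (vs. the pure-advection estimate x/v = 5590 d).

5580 days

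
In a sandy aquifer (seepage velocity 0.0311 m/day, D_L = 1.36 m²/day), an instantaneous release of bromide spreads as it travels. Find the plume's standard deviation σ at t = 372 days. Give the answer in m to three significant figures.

Dispersive spreading gives a Gaussian with σ² = 2Dt; advection only shifts the center.
σ = √(2 × 1.36 × 372) = 31.8 m.

31.8 m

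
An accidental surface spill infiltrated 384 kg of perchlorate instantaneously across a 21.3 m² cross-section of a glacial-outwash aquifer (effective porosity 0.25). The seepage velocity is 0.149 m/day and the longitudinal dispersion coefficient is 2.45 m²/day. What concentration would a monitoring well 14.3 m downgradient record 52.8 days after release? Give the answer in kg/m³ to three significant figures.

For an instantaneous plane source, C(x,t) = M/(n_e·A·√(4πDt)) · exp(−(x−vt)²/(4Dt)), with n_e·A the pore (flow) area.
Plume center vt = 0.149 × 52.8 = 7.8672 m, so the well at 14.3 m is 6.4328 m downgradient of the peak.
√(4πDt) = 40.32 m, giving peak height M/(n_e·A·√(4πDt)) = 384/(0.25 × 21.3 × 40.32) = 1.789 kg/m³.
(x−vt)²/(4Dt) = (6.4328)²/(4 × 2.45 × 52.8) = 0.07997; exp(−0.07997) = 0.9231.
C = 1.789 × 0.9231 = 1.65 kg/m³.

1.65 kg/m³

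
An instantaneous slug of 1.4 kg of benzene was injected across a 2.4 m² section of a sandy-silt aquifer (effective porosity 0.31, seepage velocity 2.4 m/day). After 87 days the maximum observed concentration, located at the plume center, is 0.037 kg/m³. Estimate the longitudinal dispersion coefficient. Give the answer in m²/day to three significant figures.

At the plume center C_max = M/(n_e·A·√(4πDt)), so D = M²/(4πt·(n_e·A·C_max)²).
n_e·A·C_max = 0.31 × 2.4 × 0.037 = 0.02753 kg/m.
D = 1.4²/(4π × 87 × 0.02753²) = 2.37 m²/day.

2.37 m²/day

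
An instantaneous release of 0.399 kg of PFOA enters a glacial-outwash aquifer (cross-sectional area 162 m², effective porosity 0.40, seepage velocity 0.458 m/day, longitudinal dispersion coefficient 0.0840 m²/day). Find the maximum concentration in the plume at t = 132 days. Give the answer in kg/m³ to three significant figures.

The peak of an instantaneous 1D plume sits at x = vt; there the Gaussian factor is 1 and C_max = M/(n_e·A·√(4πDt)), where n_e·A is the pore area the mass is dissolved in.
√(4πDt) = √(4π × 0.0840 × 132) = 11.80 m, so C_max = 0.399/(0.40 × 162 × 11.80) = 0.000522 kg/m³.

0.000522 kg/m³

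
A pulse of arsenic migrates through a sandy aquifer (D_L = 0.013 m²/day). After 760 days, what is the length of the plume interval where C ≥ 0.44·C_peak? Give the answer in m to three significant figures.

The plume is Gaussian with σ = √(2Dt) = √(2 × 0.013 × 760) = 4.445 m.
C/C_peak = exp(−Δx²/(2σ²)) = 0.44 ⇒ Δx = σ·√(−2 ln 0.44) = 4.445 × 1.281 = 5.694 m.
Width = 2Δx = 11.4 m.

11.4 m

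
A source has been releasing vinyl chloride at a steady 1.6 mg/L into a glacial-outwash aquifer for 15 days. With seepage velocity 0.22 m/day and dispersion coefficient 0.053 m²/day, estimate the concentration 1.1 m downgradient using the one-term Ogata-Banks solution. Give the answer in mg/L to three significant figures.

1.54 mg/L

For a continuous step input, C/C₀ ≈ ½·erfc((x−vt)/(2√(Dt))).
vt = 0.22 × 15 = 3.3 m and 2√(Dt) = 2√(0.053 × 15) = 1.783 m.
Argument (x−vt)/(2√(Dt)) = (1.1 − 3.3)/1.783 = -1.234; ½·erfc(-1.234) = 0.9595.
C = 1.6 × 0.9595 = 1.54 mg/L.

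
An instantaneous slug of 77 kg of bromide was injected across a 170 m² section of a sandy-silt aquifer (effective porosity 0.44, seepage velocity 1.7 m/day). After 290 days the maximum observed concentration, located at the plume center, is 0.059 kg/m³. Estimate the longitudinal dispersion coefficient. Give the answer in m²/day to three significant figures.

0.0835 m²/day

At the plume center C_max = M/(n_e·A·√(4πDt)), so D = M²/(4πt·(n_e·A·C_max)²).
n_e·A·C_max = 0.44 × 170 × 0.059 = 4.413 kg/m.
D = 77²/(4π × 290 × 4.413²) = 0.0835 m²/day.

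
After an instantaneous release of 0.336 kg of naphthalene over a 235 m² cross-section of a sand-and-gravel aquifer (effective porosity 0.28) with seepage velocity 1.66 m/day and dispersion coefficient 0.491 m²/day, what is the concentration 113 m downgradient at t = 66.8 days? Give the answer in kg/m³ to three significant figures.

0.000243 kg/m³

For an instantaneous plane source, C(x,t) = M/(n_e·A·√(4πDt)) · exp(−(x−vt)²/(4Dt)), with n_e·A the pore (flow) area.
Plume center vt = 1.66 × 66.8 = 110.888 m, so the well at 113 m is 2.112 m downgradient of the peak.
√(4πDt) = 20.30 m, giving peak height M/(n_e·A·√(4πDt)) = 0.336/(0.28 × 235 × 20.30) = 0.0002515 kg/m³.
(x−vt)²/(4Dt) = (2.112)²/(4 × 0.491 × 66.8) = 0.03400; exp(−0.03400) = 0.9666.
C = 0.0002515 × 0.9666 = 0.000243 kg/m³.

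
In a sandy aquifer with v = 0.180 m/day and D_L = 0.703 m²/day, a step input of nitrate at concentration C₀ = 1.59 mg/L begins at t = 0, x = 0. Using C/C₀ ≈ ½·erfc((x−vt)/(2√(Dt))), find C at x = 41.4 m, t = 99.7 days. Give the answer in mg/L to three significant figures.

0.0378 mg/L

For a continuous step input, C/C₀ ≈ ½·erfc((x−vt)/(2√(Dt))).
vt = 0.180 × 99.7 = 17.946 m and 2√(Dt) = 2√(0.703 × 99.7) = 16.74 m.
Argument (x−vt)/(2√(Dt)) = (41.4 − 17.946)/16.74 = 1.401; ½·erfc(1.401) = 0.02378.
C = 1.59 × 0.02378 = 0.0378 mg/L.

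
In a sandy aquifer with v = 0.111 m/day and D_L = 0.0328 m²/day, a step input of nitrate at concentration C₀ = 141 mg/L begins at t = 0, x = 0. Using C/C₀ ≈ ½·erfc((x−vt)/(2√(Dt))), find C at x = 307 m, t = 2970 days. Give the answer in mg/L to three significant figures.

134 mg/L

For a continuous step input, C/C₀ ≈ ½·erfc((x−vt)/(2√(Dt))).
vt = 0.111 × 2970 = 329.67 m and 2√(Dt) = 2√(0.0328 × 2970) = 19.74 m.
Argument (x−vt)/(2√(Dt)) = (307 − 329.67)/19.74 = -1.148; ½·erfc(-1.148) = 0.9478.
C = 141 × 0.9478 = 134 mg/L.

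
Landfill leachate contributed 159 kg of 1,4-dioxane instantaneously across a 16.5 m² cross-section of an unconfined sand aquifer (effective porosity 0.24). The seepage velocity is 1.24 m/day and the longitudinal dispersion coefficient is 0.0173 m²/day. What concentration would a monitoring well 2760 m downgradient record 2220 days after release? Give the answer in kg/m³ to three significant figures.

For an instantaneous plane source, C(x,t) = M/(n_e·A·√(4πDt)) · exp(−(x−vt)²/(4Dt)), with n_e·A the pore (flow) area.
Plume center vt = 1.24 × 2220 = 2752.8 m, so the well at 2760 m is 7.2 m downgradient of the peak.
√(4πDt) = 21.97 m, giving peak height M/(n_e·A·√(4πDt)) = 159/(0.24 × 16.5 × 21.97) = 1.828 kg/m³.
(x−vt)²/(4Dt) = (7.2)²/(4 × 0.0173 × 2220) = 0.3374; exp(−0.3374) = 0.7136.
C = 1.828 × 0.7136 = 1.30 kg/m³.

1.30 kg/m³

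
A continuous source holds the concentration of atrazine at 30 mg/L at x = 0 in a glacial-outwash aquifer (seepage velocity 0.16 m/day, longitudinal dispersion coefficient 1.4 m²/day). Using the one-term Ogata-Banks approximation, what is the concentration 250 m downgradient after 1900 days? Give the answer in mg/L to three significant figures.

For a continuous step input, C/C₀ ≈ ½·erfc((x−vt)/(2√(Dt))).
vt = 0.16 × 1900 = 304 m and 2√(Dt) = 2√(1.4 × 1900) = 103.2 m.
Argument (x−vt)/(2√(Dt)) = (250 − 304)/103.2 = -0.5233; ½·erfc(-0.5233) = 0.7704.
C = 30 × 0.7704 = 23.1 mg/L.

23.1 mg/L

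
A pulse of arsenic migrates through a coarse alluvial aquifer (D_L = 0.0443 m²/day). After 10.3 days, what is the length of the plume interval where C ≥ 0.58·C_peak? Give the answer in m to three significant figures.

The plume is Gaussian with σ = √(2Dt) = √(2 × 0.0443 × 10.3) = 0.9553 m.
C/C_peak = exp(−Δx²/(2σ²)) = 0.58 ⇒ Δx = σ·√(−2 ln 0.58) = 0.9553 × 1.044 = 0.9973 m.
Width = 2Δx = 1.99 m.

1.99 m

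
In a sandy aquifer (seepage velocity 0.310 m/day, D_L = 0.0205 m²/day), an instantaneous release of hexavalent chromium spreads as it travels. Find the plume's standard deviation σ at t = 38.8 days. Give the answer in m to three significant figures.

Dispersive spreading gives a Gaussian with σ² = 2Dt; advection only shifts the center.
σ = √(2 × 0.0205 × 38.8) = 1.26 m.

1.26 m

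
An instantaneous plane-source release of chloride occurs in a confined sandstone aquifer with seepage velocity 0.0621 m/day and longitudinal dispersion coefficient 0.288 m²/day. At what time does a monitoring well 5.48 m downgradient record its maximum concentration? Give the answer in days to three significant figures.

For the 1D instantaneous-source solution, setting ∂C/∂t = 0 at fixed x gives v²t² + 2Dt − x² = 0, so t = (√(D² + v²x²) − D)/v².
√(D² + v²x²) = √(0.288² + 0.0621² × 5.48²) = 0.4458; v² = 0.00385641.
t = (0.4458 − 0.288)/0.00385641 = 40.9 days (vs. the pure-advection estimate x/v = 88.2 d).

40.9 days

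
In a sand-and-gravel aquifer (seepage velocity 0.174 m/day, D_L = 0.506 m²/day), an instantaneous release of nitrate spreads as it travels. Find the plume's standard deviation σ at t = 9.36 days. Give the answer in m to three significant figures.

Dispersive spreading gives a Gaussian with σ² = 2Dt; advection only shifts the center.
σ = √(2 × 0.506 × 9.36) = 3.08 m.

3.08 m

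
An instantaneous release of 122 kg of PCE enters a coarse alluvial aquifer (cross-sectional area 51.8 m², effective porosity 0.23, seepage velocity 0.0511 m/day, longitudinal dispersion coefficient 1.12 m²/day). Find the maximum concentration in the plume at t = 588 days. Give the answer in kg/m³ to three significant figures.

The peak of an instantaneous 1D plume sits at x = vt; there the Gaussian factor is 1 and C_max = M/(n_e·A·√(4πDt)), where n_e·A is the pore area the mass is dissolved in.
√(4πDt) = √(4π × 1.12 × 588) = 90.97 m, so C_max = 122/(0.23 × 51.8 × 90.97) = 0.113 kg/m³.

0.113 kg/m³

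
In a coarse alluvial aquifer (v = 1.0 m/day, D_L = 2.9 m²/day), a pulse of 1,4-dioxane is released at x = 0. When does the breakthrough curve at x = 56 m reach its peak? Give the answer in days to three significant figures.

For the 1D instantaneous-source solution, setting ∂C/∂t = 0 at fixed x gives v²t² + 2Dt − x² = 0, so t = (√(D² + v²x²) − D)/v².
√(D² + v²x²) = √(2.9² + 1.0² × 56²) = 56.08; v² = 1.
t = (56.08 − 2.9)/1 = 53.2 days (vs. the pure-advection estimate x/v = 56.0 d).

53.2 days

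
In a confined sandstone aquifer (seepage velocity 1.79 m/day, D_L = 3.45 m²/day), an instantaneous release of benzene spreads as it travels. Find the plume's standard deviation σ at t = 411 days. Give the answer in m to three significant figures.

Dispersive spreading gives a Gaussian with σ² = 2Dt; advection only shifts the center.
σ = √(2 × 3.45 × 411) = 53.3 m.

53.3 m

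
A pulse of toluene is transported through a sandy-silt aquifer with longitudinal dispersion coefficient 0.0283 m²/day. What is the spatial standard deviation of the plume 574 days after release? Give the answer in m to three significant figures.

Dispersive spreading gives a Gaussian with σ² = 2Dt; advection only shifts the center.
σ = √(2 × 0.0283 × 574) = 5.70 m.

5.70 m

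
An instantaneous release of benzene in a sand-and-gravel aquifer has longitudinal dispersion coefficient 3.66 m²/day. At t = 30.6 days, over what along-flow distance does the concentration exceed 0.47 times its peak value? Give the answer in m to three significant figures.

The plume is Gaussian with σ = √(2Dt) = √(2 × 3.66 × 30.6) = 14.97 m.
C/C_peak = exp(−Δx²/(2σ²)) = 0.47 ⇒ Δx = σ·√(−2 ln 0.47) = 14.97 × 1.229 = 18.40 m.
Width = 2Δx = 36.8 m.

36.8 m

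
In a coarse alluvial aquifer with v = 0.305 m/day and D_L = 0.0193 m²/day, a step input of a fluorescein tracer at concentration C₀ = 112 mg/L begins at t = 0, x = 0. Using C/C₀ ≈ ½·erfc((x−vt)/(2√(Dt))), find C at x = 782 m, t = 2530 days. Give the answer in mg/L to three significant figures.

For a continuous step input, C/C₀ ≈ ½·erfc((x−vt)/(2√(Dt))).
vt = 0.305 × 2530 = 771.65 m and 2√(Dt) = 2√(0.0193 × 2530) = 13.98 m.
Argument (x−vt)/(2√(Dt)) = (782 − 771.65)/13.98 = 0.7403; ½·erfc(0.7403) = 0.1476.
C = 112 × 0.1476 = 16.5 mg/L.

16.5 mg/L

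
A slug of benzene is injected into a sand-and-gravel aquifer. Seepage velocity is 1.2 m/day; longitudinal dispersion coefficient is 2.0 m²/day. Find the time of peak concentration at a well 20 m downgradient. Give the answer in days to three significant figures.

For the 1D instantaneous-source solution, setting ∂C/∂t = 0 at fixed x gives v²t² + 2Dt − x² = 0, so t = (√(D² + v²x²) − D)/v².
√(D² + v²x²) = √(2.0² + 1.2² × 20²) = 24.08; v² = 1.44.
t = (24.08 − 2.0)/1.44 = 15.3 days (vs. the pure-advection estimate x/v = 16.7 d).

15.3 days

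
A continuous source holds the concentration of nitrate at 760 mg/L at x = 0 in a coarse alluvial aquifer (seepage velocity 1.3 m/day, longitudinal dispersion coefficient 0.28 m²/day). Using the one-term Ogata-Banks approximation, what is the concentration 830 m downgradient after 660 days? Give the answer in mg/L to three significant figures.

For a continuous step input, C/C₀ ≈ ½·erfc((x−vt)/(2√(Dt))).
vt = 1.3 × 660 = 858 m and 2√(Dt) = 2√(0.28 × 660) = 27.19 m.
Argument (x−vt)/(2√(Dt)) = (830 − 858)/27.19 = -1.030; ½·erfc(-1.030) = 0.9274.
C = 760 × 0.9274 = 705 mg/L.

705 mg/L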